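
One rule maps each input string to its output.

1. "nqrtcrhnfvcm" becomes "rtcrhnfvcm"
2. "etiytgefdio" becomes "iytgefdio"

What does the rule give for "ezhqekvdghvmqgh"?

The pattern: delete the first 2 characters.
Doing the same to "ezhqekvdghvmqgh": "hqekvdghvmqgh".

hqekvdghvmqgh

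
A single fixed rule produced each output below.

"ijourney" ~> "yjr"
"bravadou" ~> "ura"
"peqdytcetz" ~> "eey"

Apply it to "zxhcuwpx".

xxu

What's happening: keep one character in every 3, starting at position 2 (positions 2nd, 5th, 8th, ...), then move the last character to the front.
On "zxhcuwpx": the first step gives "xux", and the second then gives "xxu".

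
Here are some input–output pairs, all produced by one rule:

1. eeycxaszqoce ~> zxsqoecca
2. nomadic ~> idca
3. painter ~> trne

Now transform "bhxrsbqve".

vsrqeb

Each output is the input with this applied: delete the first 3 characters, then sort the characters into reverse alphabetical order.
"bhxrsbqve" → "rsbqve" → "vsrqeb".
(Check on "nomadic": → "adic" → "idca" ✓)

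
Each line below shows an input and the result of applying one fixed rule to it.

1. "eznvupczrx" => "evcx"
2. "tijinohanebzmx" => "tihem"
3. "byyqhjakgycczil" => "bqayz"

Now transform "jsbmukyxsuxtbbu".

jmyub

The transformation: keep one character in every 3, starting at position 1 (positions 1st, 4th, 7th, ...).
Doing the same to "jsbmukyxsuxtbbu": "jmyub".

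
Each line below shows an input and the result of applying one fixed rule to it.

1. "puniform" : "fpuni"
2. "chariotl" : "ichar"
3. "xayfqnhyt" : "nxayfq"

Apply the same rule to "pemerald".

The rule is to delete the last 3 characters, then move the last character to the front.
Starting from "pemerald": after the first operation, "pemer"; after the second, "rpeme".

rpeme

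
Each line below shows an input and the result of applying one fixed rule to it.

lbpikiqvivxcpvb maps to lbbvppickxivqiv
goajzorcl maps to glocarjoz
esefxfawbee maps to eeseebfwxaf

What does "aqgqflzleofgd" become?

adqggfqofellz

What's happening: take characters alternately from the front and the back (1st, last, 2nd, 2nd-last, ...).
Applying that to "aqgqflzleofgd" gives "adqggfqofellz".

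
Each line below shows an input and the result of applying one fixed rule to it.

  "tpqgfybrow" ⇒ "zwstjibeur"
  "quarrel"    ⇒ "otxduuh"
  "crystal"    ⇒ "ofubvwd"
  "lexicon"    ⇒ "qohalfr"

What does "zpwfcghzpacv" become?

ycszifjkcsdf

Rule — move the last character to the front, then shift every letter 3 places forward in the alphabet (wrapping around).
Applying both steps to "zpwfcghzpacv": "vzpwfcghzpac", then "ycszifjkcsdf".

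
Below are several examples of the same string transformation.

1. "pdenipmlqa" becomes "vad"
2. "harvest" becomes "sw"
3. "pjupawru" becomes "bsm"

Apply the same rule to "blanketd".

The pattern: shift every letter 8 places backward in the alphabet (wrapping around), then keep one character in every 3, starting at position 2 (positions 2nd, 5th, 8th, ...).
"blanketd" → "tdsfcwlv" → "dcv".

dcv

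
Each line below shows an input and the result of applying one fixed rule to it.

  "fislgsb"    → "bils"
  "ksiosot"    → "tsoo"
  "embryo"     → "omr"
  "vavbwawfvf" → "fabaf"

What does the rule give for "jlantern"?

nlne

Each output is the input with this applied: move the last character to the front, then keep every other character starting from the first (positions 1st, 3rd, 5th, ...).
For "jlantern", step one produces "njlanter"; step two turns that into "nlne".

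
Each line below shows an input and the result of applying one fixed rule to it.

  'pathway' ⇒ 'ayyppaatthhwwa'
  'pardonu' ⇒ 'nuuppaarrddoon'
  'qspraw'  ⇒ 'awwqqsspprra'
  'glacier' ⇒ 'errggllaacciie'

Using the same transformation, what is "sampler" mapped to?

errssaammpplle

In each case the input is transformed by: double every character, then move the last 3 characters to the front (rotate right by 3).
Applying both steps to "sampler": "ssaammpplleerr", then "errssaammpplle".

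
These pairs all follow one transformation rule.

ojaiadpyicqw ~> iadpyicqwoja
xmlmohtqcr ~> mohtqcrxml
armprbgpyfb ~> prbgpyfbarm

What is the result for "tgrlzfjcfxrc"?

lzfjcfxrctgr

The transformation: move the first 3 characters to the end (rotate left by 3).
So "tgrlzfjcfxrc" becomes "lzfjcfxrctgr".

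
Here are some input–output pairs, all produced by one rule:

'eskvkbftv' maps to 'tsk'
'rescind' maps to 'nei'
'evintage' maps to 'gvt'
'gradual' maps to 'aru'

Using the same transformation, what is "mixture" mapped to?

riu

What's happening: move the last 2 characters to the front (rotate right by 2), then keep one character in every 3, starting at position 1 (positions 1st, 4th, 7th, ...).
For "mixture" the result is "riu".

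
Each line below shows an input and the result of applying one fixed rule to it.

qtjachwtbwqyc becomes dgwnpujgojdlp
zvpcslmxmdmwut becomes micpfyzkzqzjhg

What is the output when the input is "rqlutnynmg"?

Rule — shift every letter 13 places forward in the alphabet (wrapping around) — i.e. ROT13.
Applying that to "rqlutnynmg" gives "edyhgalazt".

edyhgalazt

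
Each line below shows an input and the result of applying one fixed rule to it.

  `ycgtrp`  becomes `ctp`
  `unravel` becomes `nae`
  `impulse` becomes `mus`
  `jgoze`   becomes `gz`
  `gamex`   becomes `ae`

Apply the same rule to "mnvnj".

What's happening: keep every other character starting from the second (positions 2nd, 4th, 6th, ...).
On "mnvnj" that produces "nn".

nn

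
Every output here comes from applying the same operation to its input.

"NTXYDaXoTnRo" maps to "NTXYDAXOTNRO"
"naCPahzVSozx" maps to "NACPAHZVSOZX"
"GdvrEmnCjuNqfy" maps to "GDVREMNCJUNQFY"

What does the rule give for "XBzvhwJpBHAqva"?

XBZVHWJPBHAQVA

What's happening: convert every letter to uppercase.
"XBzvhwJpBHAqva" → "XBZVHWJPBHAQVA".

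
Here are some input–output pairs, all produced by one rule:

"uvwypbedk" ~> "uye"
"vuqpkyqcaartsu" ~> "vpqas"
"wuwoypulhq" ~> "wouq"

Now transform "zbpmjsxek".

The transformation: keep one character in every 3, starting at position 1 (positions 1st, 4th, 7th, ...).
So "zbpmjsxek" becomes "zmx".

zmx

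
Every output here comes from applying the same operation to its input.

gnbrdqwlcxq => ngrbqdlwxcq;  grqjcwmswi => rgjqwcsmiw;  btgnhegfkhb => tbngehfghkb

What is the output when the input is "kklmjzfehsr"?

kkmlzjefshr

Looking at the pairs, the operation is to swap each adjacent pair of characters (1↔2, 3↔4, ...).
So "kklmjzfehsr" becomes "kkmlzjefshr".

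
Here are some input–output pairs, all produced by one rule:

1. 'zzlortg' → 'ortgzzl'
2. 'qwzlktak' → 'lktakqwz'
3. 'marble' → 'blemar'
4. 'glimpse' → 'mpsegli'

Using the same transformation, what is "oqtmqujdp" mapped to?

The rule is to move the first 3 characters to the end (rotate left by 3).
"oqtmqujdp" → "mqujdpoqt".

mqujdpoqt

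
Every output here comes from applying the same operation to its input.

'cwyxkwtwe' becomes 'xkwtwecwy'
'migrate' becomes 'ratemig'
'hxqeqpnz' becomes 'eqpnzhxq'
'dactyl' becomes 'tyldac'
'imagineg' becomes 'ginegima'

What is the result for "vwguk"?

Rule — move the first 3 characters to the end (rotate left by 3).
On "vwguk" that produces "ukvwg".

ukvwg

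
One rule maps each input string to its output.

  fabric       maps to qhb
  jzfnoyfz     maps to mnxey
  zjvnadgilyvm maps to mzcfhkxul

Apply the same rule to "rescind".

bhmc

The rule is to delete the first 3 characters, then shift every letter 1 place backward in the alphabet (wrapping around).
For "rescind", step one produces "cind"; step two turns that into "bhmc".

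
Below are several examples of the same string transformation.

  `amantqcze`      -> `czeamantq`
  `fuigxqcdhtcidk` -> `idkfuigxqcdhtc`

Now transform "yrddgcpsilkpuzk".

The rule is to move the last 3 characters to the front (rotate right by 3).
On "yrddgcpsilkpuzk" that produces "uzkyrddgcpsilkp".

uzkyrddgcpsilkp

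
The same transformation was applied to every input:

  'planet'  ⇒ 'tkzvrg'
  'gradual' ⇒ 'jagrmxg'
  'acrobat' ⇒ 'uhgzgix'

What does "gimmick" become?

soiqmos

The rule is to shift every letter 6 places forward in the alphabet (wrapping around), then move the first 3 characters to the end (rotate left by 3).
"gimmick" → "mossoiq" → "soiqmos".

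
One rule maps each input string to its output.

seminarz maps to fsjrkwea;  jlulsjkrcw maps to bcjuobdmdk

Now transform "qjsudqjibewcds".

atwouvkibkmvib

In each case the input is transformed by: shift every letter 8 places backward in the alphabet (wrapping around), then swap the front and back halves of the string.
For "qjsudqjibewcds", step one produces "ibkmvibatwouvk"; step two turns that into "atwouvkibkmvib".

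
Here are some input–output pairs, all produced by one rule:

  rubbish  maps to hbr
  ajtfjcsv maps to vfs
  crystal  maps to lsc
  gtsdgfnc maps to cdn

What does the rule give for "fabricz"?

Looking at the pairs, the operation is to swap the first and last characters, then keep one character in every 3, starting at position 1 (positions 1st, 4th, 7th, ...).
"fabricz" → "zabricf" → "zrf".

zrf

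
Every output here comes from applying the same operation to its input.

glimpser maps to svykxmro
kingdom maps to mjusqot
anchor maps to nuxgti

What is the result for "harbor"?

The rule is to shift every letter 6 places forward in the alphabet (wrapping around), then move the first 3 characters to the end (rotate left by 3).
On "harbor": the first step gives "ngxhux", and the second then gives "huxngx".
(Check on "kingdom": → "qotmjus" → "mjusqot" ✓)

huxngx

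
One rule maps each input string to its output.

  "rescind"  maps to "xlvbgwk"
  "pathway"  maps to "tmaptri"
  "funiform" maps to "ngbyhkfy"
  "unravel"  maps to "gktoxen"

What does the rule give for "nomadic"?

The rule is to move the first character to the end, then shift every letter 7 places backward in the alphabet (wrapping around).
On "nomadic": the first step gives "omadicn", and the second then gives "hftwbvg".
(Check on "rescind": → "escindr" → "xlvbgwk" ✓)

hftwbvg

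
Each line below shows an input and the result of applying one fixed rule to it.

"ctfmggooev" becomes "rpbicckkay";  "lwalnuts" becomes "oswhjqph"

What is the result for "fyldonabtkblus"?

Looking at the pairs, the operation is to shift every letter 4 places backward in the alphabet (wrapping around), then swap the first and last characters.
Doing the same to "fyldonabtkblus": "ouhzkjwxpgxhqb".

ouhzkjwxpgxhqb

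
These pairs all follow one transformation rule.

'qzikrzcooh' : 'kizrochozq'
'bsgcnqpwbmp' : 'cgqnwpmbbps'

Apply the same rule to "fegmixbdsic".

mgxidbisfce

What's happening: move the first 2 characters to the end (rotate left by 2), then swap each adjacent pair of characters (1↔2, 3↔4, ...).
Working it through for "fegmixbdsic": intermediate "gmixbdsicfe", final "mgxidbisfce".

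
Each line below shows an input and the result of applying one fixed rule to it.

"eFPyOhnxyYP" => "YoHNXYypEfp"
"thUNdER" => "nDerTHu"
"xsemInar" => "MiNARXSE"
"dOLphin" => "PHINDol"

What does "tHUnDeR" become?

NdErThu

Looking at the pairs, the operation is to flip the case of every letter, then move the first 3 characters to the end (rotate left by 3).
Starting from "tHUnDeR": after the first operation, "ThuNdEr"; after the second, "NdErThu".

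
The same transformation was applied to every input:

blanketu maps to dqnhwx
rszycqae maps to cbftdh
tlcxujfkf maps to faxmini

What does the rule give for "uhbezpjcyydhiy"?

In each case the input is transformed by: delete the first 2 characters, then shift every letter 3 places forward in the alphabet (wrapping around).
Starting from "uhbezpjcyydhiy": after the first operation, "bezpjcyydhiy"; after the second, "ehcsmfbbgklb".
(Check on "tlcxujfkf": → "cxujfkf" → "faxmini" ✓)

ehcsmfbbgklb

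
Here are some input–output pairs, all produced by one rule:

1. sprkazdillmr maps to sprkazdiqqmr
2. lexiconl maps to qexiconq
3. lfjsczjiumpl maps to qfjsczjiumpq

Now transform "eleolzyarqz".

The rule is to replace every "l" with "q".
On "eleolzyarqz" that produces "eqeoqzyarqz".

eqeoqzyarqz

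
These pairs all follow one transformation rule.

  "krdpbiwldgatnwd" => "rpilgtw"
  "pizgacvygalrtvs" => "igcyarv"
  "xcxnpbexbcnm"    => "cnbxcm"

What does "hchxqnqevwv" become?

cxnew

The transformation: keep every other character starting from the second (positions 2nd, 4th, 6th, ...).
Doing the same to "hchxqnqevwv": "cxnew".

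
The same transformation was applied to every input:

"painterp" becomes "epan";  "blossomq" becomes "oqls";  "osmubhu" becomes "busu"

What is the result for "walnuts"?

usan

The rule is to move the last 3 characters to the front (rotate right by 3), then keep every other character starting from the first (positions 1st, 3rd, 5th, ...).
Applying both steps to "walnuts": "utswaln", then "usan".
(Check on "painterp": → "erppaint" → "epan" ✓)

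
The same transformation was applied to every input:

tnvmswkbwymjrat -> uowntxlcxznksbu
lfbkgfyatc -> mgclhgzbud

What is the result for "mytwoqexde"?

nzuxprfyef

Each output is the input with this applied: shift every letter 1 place forward in the alphabet (wrapping around).
So "mytwoqexde" becomes "nzuxprfyef".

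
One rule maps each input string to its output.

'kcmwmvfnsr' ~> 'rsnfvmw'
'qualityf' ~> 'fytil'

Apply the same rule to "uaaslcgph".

In each case the input is transformed by: delete the first 3 characters, then reverse the string.
"uaaslcgph" → "slcgph" → "hpgcls".

hpgcls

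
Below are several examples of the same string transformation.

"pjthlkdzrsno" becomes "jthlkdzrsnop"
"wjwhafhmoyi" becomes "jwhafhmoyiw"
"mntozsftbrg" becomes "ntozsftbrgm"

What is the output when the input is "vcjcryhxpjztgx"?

cjcryhxpjztgxv

Rule — move the first character to the end.
On "vcjcryhxpjztgx" that produces "cjcryhxpjztgxv".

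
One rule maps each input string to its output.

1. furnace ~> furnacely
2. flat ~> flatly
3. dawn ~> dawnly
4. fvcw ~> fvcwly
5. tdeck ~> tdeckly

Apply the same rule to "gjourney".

Each output is the input with this applied: append "ly".
On "gjourney" that produces "gjourneyly".

gjourneyly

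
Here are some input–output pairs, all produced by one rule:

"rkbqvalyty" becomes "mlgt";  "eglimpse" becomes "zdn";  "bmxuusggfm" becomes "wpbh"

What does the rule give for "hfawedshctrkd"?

crnoy

In each case the input is transformed by: shift every letter 5 places backward in the alphabet (wrapping around), then keep one character in every 3, starting at position 1 (positions 1st, 4th, 7th, ...).
Starting from "hfawedshctrkd": after the first operation, "cavrzyncxomfy"; after the second, "crnoy".
(Check on "rkbqvalyty": → "mfwlqvgtot" → "mlgt" ✓)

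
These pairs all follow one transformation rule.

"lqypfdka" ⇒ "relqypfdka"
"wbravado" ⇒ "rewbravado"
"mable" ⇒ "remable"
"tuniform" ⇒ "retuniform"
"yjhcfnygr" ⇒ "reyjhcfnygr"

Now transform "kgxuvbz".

rekgxuvbz

The rule is to prepend "re".
Doing the same to "kgxuvbz": "rekgxuvbz".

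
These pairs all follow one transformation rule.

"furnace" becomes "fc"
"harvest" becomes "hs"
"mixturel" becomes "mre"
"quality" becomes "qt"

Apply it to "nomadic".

The transformation: swap each adjacent pair of characters (1↔2, 3↔4, ...), then keep one character in every 3, starting at position 2 (positions 2nd, 5th, 8th, ...).
On "nomadic": the first step gives "onamidc", and the second then gives "ni".

ni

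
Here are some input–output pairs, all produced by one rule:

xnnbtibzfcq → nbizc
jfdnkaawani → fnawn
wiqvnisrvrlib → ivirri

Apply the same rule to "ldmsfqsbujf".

In each case the input is transformed by: keep every other character starting from the second (positions 2nd, 4th, 6th, ...).
Doing the same to "ldmsfqsbujf": "dsqbj".

dsqbj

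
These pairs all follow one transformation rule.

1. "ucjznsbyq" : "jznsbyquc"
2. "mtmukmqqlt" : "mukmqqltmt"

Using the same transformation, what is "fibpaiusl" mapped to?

bpaiuslfi

In each case the input is transformed by: move the first 2 characters to the end (rotate left by 2).
Applying that to "fibpaiusl" gives "bpaiuslfi".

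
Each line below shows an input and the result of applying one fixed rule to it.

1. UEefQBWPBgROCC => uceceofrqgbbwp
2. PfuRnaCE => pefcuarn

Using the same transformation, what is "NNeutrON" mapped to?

The pattern: take characters alternately from the front and the back (1st, last, 2nd, 2nd-last, ...), then convert every letter to lowercase.
Applying both steps to "NNeutrON": "NNNOerut", then "nnnoerut".

nnnoerut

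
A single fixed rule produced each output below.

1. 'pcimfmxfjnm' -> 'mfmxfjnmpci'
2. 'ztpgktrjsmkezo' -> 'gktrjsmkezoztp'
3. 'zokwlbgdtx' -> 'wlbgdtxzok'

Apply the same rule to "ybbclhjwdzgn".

clhjwdzgnybb

The rule is to move the first 3 characters to the end (rotate left by 3).
Applying that to "ybbclhjwdzgn" gives "clhjwdzgnybb".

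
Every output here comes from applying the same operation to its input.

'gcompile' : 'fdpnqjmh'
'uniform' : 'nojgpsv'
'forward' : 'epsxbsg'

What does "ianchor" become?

Looking at the pairs, the operation is to shift every letter 1 place forward in the alphabet (wrapping around), then swap the first and last characters.
Starting from "ianchor": after the first operation, "jbodips"; after the second, "sbodipj".

sbodipj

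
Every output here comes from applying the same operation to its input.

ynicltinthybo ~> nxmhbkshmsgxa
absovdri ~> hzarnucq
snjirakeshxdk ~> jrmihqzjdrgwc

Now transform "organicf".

What's happening: move the last character to the front, then shift every letter 1 place backward in the alphabet (wrapping around).
On "organicf": the first step gives "forganic", and the second then gives "enqfzmhb".

enqfzmhb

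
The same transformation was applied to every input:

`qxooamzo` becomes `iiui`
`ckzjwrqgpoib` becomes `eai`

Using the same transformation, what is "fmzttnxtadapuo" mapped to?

uuoi

What's happening: shift every letter 6 places backward in the alphabet (wrapping around), then keep only the vowels.
On "fmzttnxtadapuo": the first step gives "zgtnnhrnuxujoi", and the second then gives "uuoi".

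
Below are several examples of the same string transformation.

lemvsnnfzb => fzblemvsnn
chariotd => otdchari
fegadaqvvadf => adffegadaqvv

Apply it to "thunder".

What's happening: move the last 3 characters to the front (rotate right by 3).
So "thunder" becomes "derthun".

derthun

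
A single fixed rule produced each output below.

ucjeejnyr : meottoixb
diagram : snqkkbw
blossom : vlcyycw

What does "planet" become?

The transformation: shift every letter 10 places forward in the alphabet (wrapping around), then swap each adjacent pair of characters (1↔2, 3↔4, ...).
Starting from "planet": after the first operation, "zvkxod"; after the second, "vzxkdo".
(Check on "diagram": → "nskqbkw" → "snqkkbw" ✓)

vzxkdo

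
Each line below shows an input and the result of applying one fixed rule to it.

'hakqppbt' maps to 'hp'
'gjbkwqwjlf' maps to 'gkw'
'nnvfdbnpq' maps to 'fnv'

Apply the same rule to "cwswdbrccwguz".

The pattern: sort the characters into alphabetical order, then keep one character in every 3, starting at position 3 (positions 3rd, 6th, 9th, ...).
Starting from "cwswdbrccwguz": after the first operation, "bcccdgrsuwwwz"; after the second, "cguw".
(Check on "gjbkwqwjlf": → "bfgjjklqww" → "gkw" ✓)

cguw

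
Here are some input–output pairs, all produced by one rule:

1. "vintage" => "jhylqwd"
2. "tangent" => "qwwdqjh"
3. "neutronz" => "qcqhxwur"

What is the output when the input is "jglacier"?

humjodfl

Rule — move the last 2 characters to the front (rotate right by 2), then shift every letter 3 places forward in the alphabet (wrapping around).
Doing the same to "jglacier": "humjodfl".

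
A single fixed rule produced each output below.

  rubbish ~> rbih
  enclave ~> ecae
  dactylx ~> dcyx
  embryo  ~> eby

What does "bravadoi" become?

The pattern: keep every other character starting from the first (positions 1st, 3rd, 5th, ...).
On "bravadoi" that produces "baao".

baao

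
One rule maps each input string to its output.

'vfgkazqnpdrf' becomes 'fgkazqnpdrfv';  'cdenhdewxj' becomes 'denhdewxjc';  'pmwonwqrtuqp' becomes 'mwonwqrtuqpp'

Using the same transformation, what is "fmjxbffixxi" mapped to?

mjxbffixxif

The pattern: move the first character to the end.
"fmjxbffixxi" → "mjxbffixxif".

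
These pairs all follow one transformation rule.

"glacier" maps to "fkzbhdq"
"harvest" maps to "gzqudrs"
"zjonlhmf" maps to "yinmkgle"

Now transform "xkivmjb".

wjhulia

In each case the input is transformed by: shift every letter 1 place backward in the alphabet (wrapping around).
"xkivmjb" → "wjhulia".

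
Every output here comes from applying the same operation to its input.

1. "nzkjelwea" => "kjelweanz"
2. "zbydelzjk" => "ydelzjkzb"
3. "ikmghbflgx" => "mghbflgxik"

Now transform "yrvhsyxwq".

vhsyxwqyr

Each output is the input with this applied: move the first 2 characters to the end (rotate left by 2).
For "yrvhsyxwq" the result is "vhsyxwqyr".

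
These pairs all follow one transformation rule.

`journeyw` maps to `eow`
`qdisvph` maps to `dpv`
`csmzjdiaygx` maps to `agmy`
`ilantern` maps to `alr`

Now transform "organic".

What's happening: sort the characters into alphabetical order, then keep one character in every 3, starting at position 1 (positions 1st, 4th, 7th, ...).
Starting from "organic": after the first operation, "acginor"; after the second, "air".

air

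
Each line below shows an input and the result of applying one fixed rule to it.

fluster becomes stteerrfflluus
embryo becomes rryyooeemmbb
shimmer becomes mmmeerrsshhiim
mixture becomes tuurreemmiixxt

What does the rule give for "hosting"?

tiinngghhoosst

Looking at the pairs, the operation is to double every character, then swap the front and back halves of the string.
Applying both steps to "hosting": "hhoossttiinngg", then "tiinngghhoosst".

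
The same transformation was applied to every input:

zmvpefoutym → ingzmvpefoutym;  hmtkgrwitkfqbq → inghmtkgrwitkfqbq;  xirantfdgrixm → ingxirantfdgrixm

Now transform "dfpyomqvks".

The transformation: prepend "ing".
Doing the same to "dfpyomqvks": "ingdfpyomqvks".

ingdfpyomqvks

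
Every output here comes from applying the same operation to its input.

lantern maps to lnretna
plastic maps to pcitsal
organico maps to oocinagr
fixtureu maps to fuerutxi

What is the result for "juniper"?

What's happening: reverse the string, then move the last character to the front.
Applying both steps to "juniper": "repinuj", then "jrepinu".

jrepinu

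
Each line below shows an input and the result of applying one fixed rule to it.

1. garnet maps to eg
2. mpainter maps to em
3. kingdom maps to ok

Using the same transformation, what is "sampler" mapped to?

In each case the input is transformed by: swap the first and last characters, then keep only the last 2 characters.
"sampler" → "ramples" → "es".

es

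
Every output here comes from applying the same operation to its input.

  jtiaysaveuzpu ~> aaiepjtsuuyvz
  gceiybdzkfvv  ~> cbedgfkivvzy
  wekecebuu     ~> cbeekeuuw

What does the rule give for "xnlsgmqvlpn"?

lgmlnnqpvsx

Looking at the pairs, the operation is to sort the characters into alphabetical order, then swap each adjacent pair of characters (1↔2, 3↔4, ...).
Starting from "xnlsgmqvlpn": after the first operation, "gllmnnpqsvx"; after the second, "lgmlnnqpvsx".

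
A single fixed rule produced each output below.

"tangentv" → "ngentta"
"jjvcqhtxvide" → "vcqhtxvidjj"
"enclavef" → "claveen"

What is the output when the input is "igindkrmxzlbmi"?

In each case the input is transformed by: delete the last character, then move the first 2 characters to the end (rotate left by 2).
Starting from "igindkrmxzlbmi": after the first operation, "igindkrmxzlbm"; after the second, "indkrmxzlbmig".

indkrmxzlbmig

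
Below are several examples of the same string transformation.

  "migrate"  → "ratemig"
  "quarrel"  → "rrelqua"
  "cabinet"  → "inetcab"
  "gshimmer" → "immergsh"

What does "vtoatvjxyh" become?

atvjxyhvto

Each output is the input with this applied: move the first 3 characters to the end (rotate left by 3).
"vtoatvjxyh" → "atvjxyhvto".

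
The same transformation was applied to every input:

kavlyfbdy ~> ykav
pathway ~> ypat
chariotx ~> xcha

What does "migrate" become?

What's happening: move the last character to the front, then keep only the first 4 characters.
Applying both steps to "migrate": "emigrat", then "emig".
(Check on "pathway": → "ypathwa" → "ypat" ✓)

emig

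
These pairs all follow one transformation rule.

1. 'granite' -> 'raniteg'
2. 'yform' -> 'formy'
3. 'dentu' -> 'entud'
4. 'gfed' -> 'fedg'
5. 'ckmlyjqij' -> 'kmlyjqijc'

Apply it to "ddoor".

The pattern: move the first character to the end.
"ddoor" → "doord".

doord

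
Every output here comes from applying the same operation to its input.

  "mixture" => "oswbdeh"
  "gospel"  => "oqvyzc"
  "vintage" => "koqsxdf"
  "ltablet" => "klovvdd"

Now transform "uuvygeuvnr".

oqxbeeeffi

Looking at the pairs, the operation is to sort the characters into alphabetical order, then shift every letter 10 places forward in the alphabet (wrapping around).
On "uuvygeuvnr": the first step gives "egnruuuvvy", and the second then gives "oqxbeeeffi".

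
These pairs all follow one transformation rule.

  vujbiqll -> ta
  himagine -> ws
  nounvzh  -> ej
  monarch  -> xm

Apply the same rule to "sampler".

wo

The pattern: keep one character in every 3, starting at position 3 (positions 3rd, 6th, 9th, ...), then shift every letter 10 places forward in the alphabet (wrapping around).
Doing the same to "sampler": "wo".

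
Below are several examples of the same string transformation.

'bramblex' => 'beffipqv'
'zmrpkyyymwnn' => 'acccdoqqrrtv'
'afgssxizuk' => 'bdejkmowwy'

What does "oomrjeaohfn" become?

The transformation: shift every letter 4 places forward in the alphabet (wrapping around), then sort the characters into alphabetical order.
Working it through for "oomrjeaohfn": intermediate "ssqvniesljr", final "eijlnqrsssv".
(Check on "afgssxizuk": → "ejkwwbmdyo" → "bdejkmowwy" ✓)

eijlnqrsssv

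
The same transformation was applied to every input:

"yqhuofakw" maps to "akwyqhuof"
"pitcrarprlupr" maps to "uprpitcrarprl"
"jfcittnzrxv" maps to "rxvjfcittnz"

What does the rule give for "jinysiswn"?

swnjinysi

Each output is the input with this applied: move the last 3 characters to the front (rotate right by 3).
On "jinysiswn" that produces "swnjinysi".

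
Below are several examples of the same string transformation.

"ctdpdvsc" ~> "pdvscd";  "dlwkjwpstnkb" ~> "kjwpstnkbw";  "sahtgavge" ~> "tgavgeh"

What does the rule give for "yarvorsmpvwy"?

vorsmpvwyr

In each case the input is transformed by: delete the first 2 characters, then move the first character to the end.
On "yarvorsmpvwy": the first step gives "rvorsmpvwy", and the second then gives "vorsmpvwyr".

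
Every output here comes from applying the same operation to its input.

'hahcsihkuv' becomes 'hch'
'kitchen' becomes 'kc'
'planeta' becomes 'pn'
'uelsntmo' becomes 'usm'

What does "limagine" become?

The rule is to move the last character to the front, then keep one character in every 3, starting at position 2 (positions 2nd, 5th, 8th, ...).
Doing the same to "limagine": "lan".

lan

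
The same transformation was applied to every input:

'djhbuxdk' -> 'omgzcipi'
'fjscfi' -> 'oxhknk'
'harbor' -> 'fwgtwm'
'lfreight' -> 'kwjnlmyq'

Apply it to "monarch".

tsfwhmr

The transformation: shift every letter 5 places forward in the alphabet (wrapping around), then move the first character to the end.
On "monarch": the first step gives "rtsfwhm", and the second then gives "tsfwhmr".
(Check on "harbor": → "mfwgtw" → "fwgtwm" ✓)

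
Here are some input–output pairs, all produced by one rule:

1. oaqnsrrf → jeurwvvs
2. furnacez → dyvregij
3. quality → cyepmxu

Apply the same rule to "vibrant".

xmfverz

What's happening: shift every letter 4 places forward in the alphabet (wrapping around), then swap the first and last characters.
For "vibrant" the result is "xmfverz".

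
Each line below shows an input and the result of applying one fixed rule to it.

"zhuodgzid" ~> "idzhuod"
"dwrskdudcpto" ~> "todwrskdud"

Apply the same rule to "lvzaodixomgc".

gclvzaodix

The transformation: move the last 2 characters to the front (rotate right by 2), then delete the last 2 characters.
"lvzaodixomgc" → "gclvzaodix".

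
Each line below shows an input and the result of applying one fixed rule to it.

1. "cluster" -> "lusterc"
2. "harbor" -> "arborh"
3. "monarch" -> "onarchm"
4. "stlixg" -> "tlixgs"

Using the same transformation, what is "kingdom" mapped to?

The rule is to move the first character to the end.
Doing the same to "kingdom": "ingdomk".

ingdomk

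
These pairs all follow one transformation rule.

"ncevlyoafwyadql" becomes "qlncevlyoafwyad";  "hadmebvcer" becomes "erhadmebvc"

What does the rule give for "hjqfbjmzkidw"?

In each case the input is transformed by: move the last 2 characters to the front (rotate right by 2).
On "hjqfbjmzkidw" that produces "dwhjqfbjmzki".

dwhjqfbjmzki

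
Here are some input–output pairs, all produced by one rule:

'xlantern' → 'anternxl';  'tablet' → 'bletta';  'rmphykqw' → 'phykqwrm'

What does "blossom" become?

Each output is the input with this applied: move the first 2 characters to the end (rotate left by 2).
For "blossom" the result is "ossombl".

ossombl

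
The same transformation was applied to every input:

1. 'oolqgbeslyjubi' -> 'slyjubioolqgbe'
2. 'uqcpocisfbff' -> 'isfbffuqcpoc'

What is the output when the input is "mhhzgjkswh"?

In each case the input is transformed by: swap the front and back halves of the string.
On "mhhzgjkswh" that produces "jkswhmhhzg".

jkswhmhhzg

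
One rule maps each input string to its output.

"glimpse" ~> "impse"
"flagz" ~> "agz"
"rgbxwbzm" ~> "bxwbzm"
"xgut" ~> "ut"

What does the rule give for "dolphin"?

lphin

The transformation: delete the first 2 characters.
Doing the same to "dolphin": "lphin".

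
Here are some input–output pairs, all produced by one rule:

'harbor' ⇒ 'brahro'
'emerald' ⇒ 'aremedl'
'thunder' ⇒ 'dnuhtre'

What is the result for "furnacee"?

The rule is to reverse the string, then move the first 2 characters to the end (rotate left by 2).
For "furnacee", step one produces "eecanruf"; step two turns that into "canrufee".

canrufee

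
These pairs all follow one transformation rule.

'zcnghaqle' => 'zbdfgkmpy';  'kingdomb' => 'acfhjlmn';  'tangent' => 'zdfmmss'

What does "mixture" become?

Each output is the input with this applied: sort the characters into alphabetical order, then shift every letter 1 place backward in the alphabet (wrapping around).
For "mixture", step one produces "eimrtux"; step two turns that into "dhlqstw".

dhlqstw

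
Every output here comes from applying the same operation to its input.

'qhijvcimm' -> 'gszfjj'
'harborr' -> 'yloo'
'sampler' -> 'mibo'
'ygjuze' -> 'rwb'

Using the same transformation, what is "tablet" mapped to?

Each output is the input with this applied: shift every letter 3 places backward in the alphabet (wrapping around), then delete the first 3 characters.
Working it through for "tablet": intermediate "qxyibq", final "ibq".

ibq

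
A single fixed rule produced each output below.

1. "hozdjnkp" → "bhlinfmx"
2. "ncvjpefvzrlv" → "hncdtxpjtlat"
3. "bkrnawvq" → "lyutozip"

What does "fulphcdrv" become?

nfabptdsj

Rule — shift every letter 2 places backward in the alphabet (wrapping around), then move the first 3 characters to the end (rotate left by 3).
For "fulphcdrv" the result is "nfabptdsj".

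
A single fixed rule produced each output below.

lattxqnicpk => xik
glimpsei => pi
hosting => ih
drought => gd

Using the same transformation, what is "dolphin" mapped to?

hd

The transformation: move the first 2 characters to the end (rotate left by 2), then keep one character in every 3, starting at position 3 (positions 3rd, 6th, 9th, ...).
For "dolphin", step one produces "lphindo"; step two turns that into "hd".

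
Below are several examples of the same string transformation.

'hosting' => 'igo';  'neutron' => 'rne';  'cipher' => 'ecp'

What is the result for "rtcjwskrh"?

In each case the input is transformed by: move the first 3 characters to the end (rotate left by 3), then keep every other character starting from the second (positions 2nd, 4th, 6th, ...).
For "rtcjwskrh", step one produces "jwskrhrtc"; step two turns that into "wkht".

wkht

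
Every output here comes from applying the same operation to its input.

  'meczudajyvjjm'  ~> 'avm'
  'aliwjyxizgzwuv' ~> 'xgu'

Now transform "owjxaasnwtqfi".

Rule — keep one character in every 3, starting at position 1 (positions 1st, 4th, 7th, ...), then keep only the last 3 characters.
On "owjxaasnwtqfi": the first step gives "oxsti", and the second then gives "sti".

sti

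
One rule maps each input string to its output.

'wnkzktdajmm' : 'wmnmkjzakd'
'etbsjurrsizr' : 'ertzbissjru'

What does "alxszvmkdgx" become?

The transformation: take characters alternately from the front and the back (1st, last, 2nd, 2nd-last, ...), then delete the last character.
Working it through for "alxszvmkdgx": intermediate "axlgxdskzmv", final "axlgxdskzm".

axlgxdskzm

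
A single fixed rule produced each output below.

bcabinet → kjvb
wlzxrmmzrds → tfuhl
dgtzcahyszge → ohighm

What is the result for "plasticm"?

Looking at the pairs, the operation is to keep every other character starting from the second (positions 2nd, 4th, 6th, ...), then shift every letter 8 places forward in the alphabet (wrapping around).
"plasticm" → "lsim" → "taqu".

taqu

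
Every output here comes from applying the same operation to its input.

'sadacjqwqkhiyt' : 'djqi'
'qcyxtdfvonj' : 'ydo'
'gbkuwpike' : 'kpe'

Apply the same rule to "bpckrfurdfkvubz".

Looking at the pairs, the operation is to keep one character in every 3, starting at position 3 (positions 3rd, 6th, 9th, ...).
On "bpckrfurdfkvubz" that produces "cfdvz".

cfdvz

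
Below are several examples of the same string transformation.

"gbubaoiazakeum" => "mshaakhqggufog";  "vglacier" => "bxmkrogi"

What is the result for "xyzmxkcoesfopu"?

daevfusldyqkiu

Rule — take characters alternately from the front and the back (1st, last, 2nd, 2nd-last, ...), then shift every letter 6 places forward in the alphabet (wrapping around).
Applying both steps to "xyzmxkcoesfopu": "xuypzomfxskeco", then "daevfusldyqkiu".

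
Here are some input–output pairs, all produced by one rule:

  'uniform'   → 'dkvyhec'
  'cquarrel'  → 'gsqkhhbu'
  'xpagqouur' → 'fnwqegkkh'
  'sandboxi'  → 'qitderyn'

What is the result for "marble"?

Looking at the pairs, the operation is to shift every letter 10 places backward in the alphabet (wrapping around), then swap each adjacent pair of characters (1↔2, 3↔4, ...).
On "marble": the first step gives "cqhrbu", and the second then gives "qcrhub".

qcrhub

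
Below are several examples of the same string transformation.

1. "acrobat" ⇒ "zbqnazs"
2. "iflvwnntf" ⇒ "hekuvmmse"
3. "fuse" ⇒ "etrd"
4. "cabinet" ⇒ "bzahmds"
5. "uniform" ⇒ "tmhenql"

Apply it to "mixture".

Rule — shift every letter 1 place backward in the alphabet (wrapping around).
"mixture" → "lhwstqd".

lhwstqd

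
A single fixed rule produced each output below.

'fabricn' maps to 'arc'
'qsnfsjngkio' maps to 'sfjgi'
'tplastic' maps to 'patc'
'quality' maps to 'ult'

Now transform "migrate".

In each case the input is transformed by: keep every other character starting from the second (positions 2nd, 4th, 6th, ...).
On "migrate" that produces "irt".

irt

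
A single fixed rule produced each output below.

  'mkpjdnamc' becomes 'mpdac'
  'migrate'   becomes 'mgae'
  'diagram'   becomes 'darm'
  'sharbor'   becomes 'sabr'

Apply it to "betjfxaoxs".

The pattern: keep every other character starting from the first (positions 1st, 3rd, 5th, ...).
So "betjfxaoxs" becomes "btfax".

btfax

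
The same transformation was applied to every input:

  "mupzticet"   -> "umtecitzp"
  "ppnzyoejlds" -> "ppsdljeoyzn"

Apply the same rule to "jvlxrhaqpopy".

The rule is to move the first 2 characters to the end (rotate left by 2), then reverse the string.
Working it through for "jvlxrhaqpopy": intermediate "lxrhaqpopyjv", final "vjypopqahrxl".
(Check on "mupzticet": → "pzticetmu" → "umtecitzp" ✓)

vjypopqahrxl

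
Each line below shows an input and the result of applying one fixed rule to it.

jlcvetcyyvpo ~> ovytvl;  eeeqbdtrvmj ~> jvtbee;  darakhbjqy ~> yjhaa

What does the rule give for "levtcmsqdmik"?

kmqmte

Rule — reverse the string, then keep every other character starting from the first (positions 1st, 3rd, 5th, ...).
Starting from "levtcmsqdmik": after the first operation, "kimdqsmctvel"; after the second, "kmqmte".
(Check on "jlcvetcyyvpo": → "opvyyctevclj" → "ovytvl" ✓)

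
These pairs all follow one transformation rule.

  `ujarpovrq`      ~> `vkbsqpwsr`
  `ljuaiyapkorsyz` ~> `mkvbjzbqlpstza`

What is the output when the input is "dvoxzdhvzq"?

ewpyaeiwar

The transformation: shift every letter 1 place forward in the alphabet (wrapping around).
Applying that to "dvoxzdhvzq" gives "ewpyaeiwar".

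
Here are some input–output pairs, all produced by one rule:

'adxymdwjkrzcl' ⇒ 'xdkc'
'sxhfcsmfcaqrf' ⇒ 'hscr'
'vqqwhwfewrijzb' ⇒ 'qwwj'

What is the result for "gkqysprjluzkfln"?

Looking at the pairs, the operation is to keep one character in every 3, starting at position 3 (positions 3rd, 6th, 9th, ...).
On "gkqysprjluzkfln" that produces "qplkn".

qplkn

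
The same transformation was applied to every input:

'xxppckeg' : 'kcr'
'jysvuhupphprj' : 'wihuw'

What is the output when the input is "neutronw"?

aga

Each output is the input with this applied: keep one character in every 3, starting at position 1 (positions 1st, 4th, 7th, ...), then shift every letter 13 places forward in the alphabet (wrapping around) — i.e. ROT13.
For "neutronw", step one produces "ntn"; step two turns that into "aga".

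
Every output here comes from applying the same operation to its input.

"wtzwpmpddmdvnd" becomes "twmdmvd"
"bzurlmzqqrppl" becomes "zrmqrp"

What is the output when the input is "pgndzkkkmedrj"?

Looking at the pairs, the operation is to keep every other character starting from the second (positions 2nd, 4th, 6th, ...).
Doing the same to "pgndzkkkmedrj": "gdkker".

gdkker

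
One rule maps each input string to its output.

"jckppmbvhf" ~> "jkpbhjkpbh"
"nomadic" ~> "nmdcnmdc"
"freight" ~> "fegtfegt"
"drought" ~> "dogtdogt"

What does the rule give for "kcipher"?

kihrkihr

The pattern: keep every other character starting from the first (positions 1st, 3rd, 5th, ...), then write the whole string twice.
Applying that to "kcipher" gives "kihrkihr".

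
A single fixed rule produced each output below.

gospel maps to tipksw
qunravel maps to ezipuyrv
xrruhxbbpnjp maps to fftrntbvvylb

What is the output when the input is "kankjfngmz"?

jrkqdoeron

The rule is to swap the front and back halves of the string, then shift every letter 4 places forward in the alphabet (wrapping around).
Working it through for "kankjfngmz": intermediate "fngmzkankj", final "jrkqdoeron".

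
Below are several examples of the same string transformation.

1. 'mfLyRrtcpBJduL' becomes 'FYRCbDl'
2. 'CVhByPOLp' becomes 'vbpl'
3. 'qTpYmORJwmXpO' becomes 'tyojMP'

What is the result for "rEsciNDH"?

The pattern: flip the case of every letter, then keep every other character starting from the second (positions 2nd, 4th, 6th, ...).
Working it through for "rEsciNDH": intermediate "ReSCIndh", final "eCnh".
(Check on "mfLyRrtcpBJduL": → "MFlYrRTCPbjDUl" → "FYRCbDl" ✓)

eCnh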